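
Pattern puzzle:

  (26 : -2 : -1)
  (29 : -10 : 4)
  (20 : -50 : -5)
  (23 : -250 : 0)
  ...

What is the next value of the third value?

-9

First value goes 26, 29, 20, 23 → 14 (alternating steps +3, −9, +3, −9, …).
For the second value, ×5 each step: -2, -10, -50, -250 → -1250.
Third value: alternating steps +5, −9, +5, −9, …; -1, 4, -5, 0 → -9.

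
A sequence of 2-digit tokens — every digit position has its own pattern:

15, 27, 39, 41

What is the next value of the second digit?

3

First digit — +1 each step, mod 10: 1, 2, 3, 4 → 5.
Second digit: +2 each step, mod 10; 5, 7, 9, 1 → 3.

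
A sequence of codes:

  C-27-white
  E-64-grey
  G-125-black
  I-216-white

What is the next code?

Letter: letters move forward 2 places in the alphabet; C, E, G, I → K.
For the second component, perfect cubes: 3³, 4³, 5³, …: 27, 64, 125, 216 → 343.
Shade — repeats white → grey → black: white, grey, black, white → grey.
Putting it together: K-343-grey.

K-343-grey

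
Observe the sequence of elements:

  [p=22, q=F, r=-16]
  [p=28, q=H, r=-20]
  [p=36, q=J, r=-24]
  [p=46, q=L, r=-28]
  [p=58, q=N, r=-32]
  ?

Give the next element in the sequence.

P goes 22, 28, 36, 46, 58 → 72 (differences are 6, 8, 10, … (increasing by 2 each time)).
For the q, letters move forward 2 places in the alphabet: F, H, J, L, N → P.
R: −4 each step, so -16, -20, -24, -28, -32 → -36.
Combining the parts gives [p=72, q=P, r=-36].

[p=72, q=P, r=-36]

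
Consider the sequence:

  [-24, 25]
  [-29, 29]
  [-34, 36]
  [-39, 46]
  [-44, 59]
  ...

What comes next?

First coordinate: −5 each step, so -24, -29, -34, -39, -44 → -49.
Second coordinate — differences are 4, 7, 10, … (increasing by 3 each time): 25, 29, 36, 46, 59 → 75.
Combining the parts gives [-49, 75].

[-49, 75]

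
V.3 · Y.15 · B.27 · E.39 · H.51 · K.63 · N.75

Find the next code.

Letter goes V, Y, B, E, H, K, N → Q (letters move forward 3 places in the alphabet, wrapping Z→A).
Second component — +12 each step: 3, 15, 27, 39, 51, 63, 75 → 87.
Putting it together: Q.87.

Q.87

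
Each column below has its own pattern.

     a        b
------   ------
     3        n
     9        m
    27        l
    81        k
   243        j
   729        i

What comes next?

Column a: ×3 each step; 3, 9, 27, 81, 243, 729 → 2187.
Column b: letters move back 1 place in the alphabet, so n, m, l, k, j, i → h.
Putting it together: 2187  h.

2187  h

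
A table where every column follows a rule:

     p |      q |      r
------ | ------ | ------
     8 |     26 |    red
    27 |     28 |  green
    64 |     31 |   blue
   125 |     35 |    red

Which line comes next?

216  40  green

Column p: perfect cubes: 2³, 3³, 4³, …, so 8, 27, 64, 125 → 216.
Column q: differences are 2, 3, 4, … (increasing by 1 each time), so 26, 28, 31, 35 → 40.
Column r goes red, green, blue, red → green (repeats red → green → blue).
So the next line is 216  40  green.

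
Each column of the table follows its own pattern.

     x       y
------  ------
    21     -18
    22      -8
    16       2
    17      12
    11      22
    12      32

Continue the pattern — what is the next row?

Column x: 21, 22, 16, 17, 11, 12 → 6 (alternating steps +1, −6, +1, −6, …).
Column y goes -18, -8, 2, 12, 22, 32 → 42 (+10 each step).
So the next row is 6  42.

6  42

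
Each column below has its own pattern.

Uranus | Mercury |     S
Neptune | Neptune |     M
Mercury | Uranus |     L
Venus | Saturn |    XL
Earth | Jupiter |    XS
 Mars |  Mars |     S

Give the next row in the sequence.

Jupiter  Earth  M

For the first planet, runs through the planets Mercury→Neptune: Uranus, Neptune, Mercury, Venus, Earth, Mars → Jupiter.
For the second planet, runs backward through the planets Mercury→Neptune: Mercury, Neptune, Uranus, Saturn, Jupiter, Mars → Earth.
Size goes S, M, L, XL, XS, S → M (repeats S → M → L → XL → XS).
Putting it together: Jupiter  Earth  M.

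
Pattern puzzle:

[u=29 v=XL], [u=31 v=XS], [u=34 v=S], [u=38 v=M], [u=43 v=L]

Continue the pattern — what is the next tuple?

[u=49 v=XL]

U goes 29, 31, 34, 38, 43 → 49 (differences are 2, 3, 4, … (increasing by 1 each time)).
V — runs through clothing sizes XS→XL: XL, XS, S, M, L → XL.
So the next tuple is [u=49 v=XL].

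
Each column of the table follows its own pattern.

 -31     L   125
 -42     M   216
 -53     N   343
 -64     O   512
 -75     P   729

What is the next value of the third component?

Third component — perfect cubes: 5³, 6³, 7³, …: 125, 216, 343, 512, 729 → 1000.

1000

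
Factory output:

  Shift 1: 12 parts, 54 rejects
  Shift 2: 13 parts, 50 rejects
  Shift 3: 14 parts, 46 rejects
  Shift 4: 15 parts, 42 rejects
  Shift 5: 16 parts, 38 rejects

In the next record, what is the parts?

17

Parts: +1 each step; 12, 13, 14, 15, 16 → 17.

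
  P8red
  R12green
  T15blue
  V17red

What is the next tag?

Letter: letters move forward 2 places in the alphabet; P, R, T, V → X.
Second component — differences are 4, 3, 2, … (decreasing by 1 each time): 8, 12, 15, 17 → 18.
For the colour, repeats red → green → blue: red, green, blue, red → green.
Putting it together: X18green.

X18green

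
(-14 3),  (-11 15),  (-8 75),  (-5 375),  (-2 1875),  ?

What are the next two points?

(1 9375), (4 46875)

First value: -14, -11, -8, -5, -2 → 1 → 4 (+3 each step).
Second value: ×5 each step, so 3, 15, 75, 375, 1875 → 9375 → 46875.
Putting the parts together: (1 9375) and then (4 46875).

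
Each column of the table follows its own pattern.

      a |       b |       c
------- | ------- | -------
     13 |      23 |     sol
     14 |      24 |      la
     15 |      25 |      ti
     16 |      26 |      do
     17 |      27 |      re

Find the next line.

18  28  mi

Column a goes 13, 14, 15, 16, 17 → 18 (+1 each step).
For the column b, always 10 more than the column a: 23, 24, 25, 26, 27 → 28.
Column c goes sol, la, ti, do, re → mi (runs through the solfège scale do→ti).
Putting it together: 18  28  mi.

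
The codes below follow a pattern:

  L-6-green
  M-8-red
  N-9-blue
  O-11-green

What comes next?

Letter goes L, M, N, O → P (letters move forward 1 place in the alphabet).
Second component: alternating steps +2, +1, +2, +1, …; 6, 8, 9, 11 → 12.
For the colour, repeats green → red → blue: green, red, blue, green → red.
Combining the parts gives P-12-red.

P-12-red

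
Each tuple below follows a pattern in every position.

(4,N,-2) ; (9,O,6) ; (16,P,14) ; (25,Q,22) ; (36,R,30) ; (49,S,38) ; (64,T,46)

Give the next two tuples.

First part: perfect squares: 2², 3², 4², …, so 4, 9, 16, 25, 36, 49, 64 → 81 → 100.
Letter: N, O, P, Q, R, S, T → U → V (letters move forward 1 place in the alphabet).
Third part: +8 each step; -2, 6, 14, 22, 30, 38, 46 → 54 → 62.
Putting the parts together: (81,U,54) and then (100,V,62).

(81,U,54), (100,V,62)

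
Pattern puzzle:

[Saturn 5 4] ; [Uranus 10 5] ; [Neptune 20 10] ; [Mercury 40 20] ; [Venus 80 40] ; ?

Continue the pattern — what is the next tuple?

Planet: Saturn, Uranus, Neptune, Mercury, Venus → Earth (runs through the planets Mercury→Neptune).
Second part: 5, 10, 20, 40, 80 → 160 (×2 each step).
Third part goes 4, 5, 10, 20, 40 → 80 (always the previous value of the second part).
Combining the parts gives [Earth 160 80].

[Earth 160 80]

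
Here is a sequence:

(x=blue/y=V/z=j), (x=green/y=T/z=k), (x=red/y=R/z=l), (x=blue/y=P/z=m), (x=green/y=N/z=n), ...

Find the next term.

X goes blue, green, red, blue, green → red (repeats blue → green → red).
Y goes V, T, R, P, N → L (letters move back 2 places in the alphabet).
Z: letters move forward 1 place in the alphabet, so j, k, l, m, n → o.
Putting it together: (x=red/y=L/z=o).

(x=red/y=L/z=o)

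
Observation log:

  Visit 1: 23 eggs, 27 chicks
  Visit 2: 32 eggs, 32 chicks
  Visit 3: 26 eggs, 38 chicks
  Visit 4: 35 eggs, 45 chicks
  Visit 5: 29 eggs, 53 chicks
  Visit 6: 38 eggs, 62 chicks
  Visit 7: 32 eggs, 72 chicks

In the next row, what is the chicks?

Eggs — alternating steps +9, −6, +9, −6, …: 23, 32, 26, 35, 29, 38, 32 → 41.
Chicks: 27, 32, 38, 45, 53, 62, 72 → 83 (differences are 5, 6, 7, … (increasing by 1 each time)).

83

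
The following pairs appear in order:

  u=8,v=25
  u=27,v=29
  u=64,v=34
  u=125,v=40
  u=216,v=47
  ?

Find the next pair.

u=343,v=55

U goes 8, 27, 64, 125, 216 → 343 (perfect cubes: 2³, 3³, 4³, …).
V: 25, 29, 34, 40, 47 → 55 (differences are 4, 5, 6, … (increasing by 1 each time)).
Putting it together: u=343,v=55.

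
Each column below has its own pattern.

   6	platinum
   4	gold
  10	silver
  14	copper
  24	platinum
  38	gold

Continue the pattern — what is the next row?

First component: each term is the sum of the two before it, so 6, 4, 10, 14, 24, 38 → 62.
For the metal, repeats platinum → gold → silver → copper: platinum, gold, silver, copper, platinum, gold → silver.
Putting it together: 62  silver.

62  silver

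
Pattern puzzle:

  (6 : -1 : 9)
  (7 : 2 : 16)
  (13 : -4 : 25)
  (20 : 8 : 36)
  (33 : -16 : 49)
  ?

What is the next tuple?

(53 : 32 : 64)

First entry: each term is the sum of the two before it; 6, 7, 13, 20, 33 → 53.
Second entry: ×(-2) each step; -1, 2, -4, 8, -16 → 32.
Third entry — perfect squares: 3², 4², 5², …: 9, 16, 25, 36, 49 → 64.
So the next tuple is (53 : 32 : 64).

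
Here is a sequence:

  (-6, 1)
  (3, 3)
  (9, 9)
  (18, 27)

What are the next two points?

First coordinate: alternating steps +9, +6, +9, +6, …; -6, 3, 9, 18 → 24 → 33.
Second coordinate — ×3 each step: 1, 3, 9, 27 → 81 → 243.
So the next two points are (24, 81) and (33, 243).

(24, 81), (33, 243)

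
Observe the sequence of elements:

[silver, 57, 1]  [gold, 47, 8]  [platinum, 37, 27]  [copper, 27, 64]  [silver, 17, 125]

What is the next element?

Metal: repeats silver → gold → platinum → copper; silver, gold, platinum, copper, silver → gold.
Second part: −10 each step, so 57, 47, 37, 27, 17 → 7.
Third part: 1, 8, 27, 64, 125 → 216 (perfect cubes: 1³, 2³, 3³, …).
Putting it together: [gold, 7, 216].

[gold, 7, 216]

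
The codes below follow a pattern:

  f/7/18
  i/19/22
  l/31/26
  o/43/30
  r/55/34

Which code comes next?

u/67/38

Letter: f, i, l, o, r → u (letters move forward 3 places in the alphabet).
Second component: 7, 19, 31, 43, 55 → 67 (+12 each step).
For the third component, +4 each step: 18, 22, 26, 30, 34 → 38.
Putting it together: u/67/38.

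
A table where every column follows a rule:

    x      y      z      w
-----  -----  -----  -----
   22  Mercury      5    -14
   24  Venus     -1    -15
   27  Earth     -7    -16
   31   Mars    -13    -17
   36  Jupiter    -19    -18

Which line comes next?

Column x — differences are 2, 3, 4, … (increasing by 1 each time): 22, 24, 27, 31, 36 → 42.
Column y: runs through the planets Mercury→Neptune; Mercury, Venus, Earth, Mars, Jupiter → Saturn.
For the column z, −6 each step: 5, -1, -7, -13, -19 → -25.
For the column w, −1 each step: -14, -15, -16, -17, -18 → -19.
So the next line is 42  Saturn  -25  -19.

42  Saturn  -25  -19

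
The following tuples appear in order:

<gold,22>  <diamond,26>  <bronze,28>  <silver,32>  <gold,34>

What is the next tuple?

Rank: repeats gold → diamond → bronze → silver; gold, diamond, bronze, silver, gold → diamond.
Second component: alternating steps +4, +2, +4, +2, …; 22, 26, 28, 32, 34 → 38.
So the next tuple is <diamond,38>.

<diamond,38>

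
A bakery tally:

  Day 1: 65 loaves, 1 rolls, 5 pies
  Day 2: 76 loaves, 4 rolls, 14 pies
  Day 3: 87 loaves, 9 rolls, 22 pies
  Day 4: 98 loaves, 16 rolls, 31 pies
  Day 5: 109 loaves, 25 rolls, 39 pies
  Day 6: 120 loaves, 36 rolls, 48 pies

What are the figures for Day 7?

131 loaves, 49 rolls, 56 pies

Loaves goes 65, 76, 87, 98, 109, 120 → 131 (+11 each step).
Rolls — perfect squares: 1², 2², 3², …: 1, 4, 9, 16, 25, 36 → 49.
Pies: alternating steps +9, +8, +9, +8, …, so 5, 14, 22, 31, 39, 48 → 56.
Combining the parts gives 131 loaves, 49 rolls, 56 pies.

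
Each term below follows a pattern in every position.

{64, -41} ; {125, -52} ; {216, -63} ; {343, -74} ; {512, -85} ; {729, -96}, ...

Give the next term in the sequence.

{1000, -107}

First slot: 64, 125, 216, 343, 512, 729 → 1000 (perfect cubes: 4³, 5³, 6³, …).
Second slot: −11 each step; -41, -52, -63, -74, -85, -96 → -107.
Combining the parts gives {1000, -107}.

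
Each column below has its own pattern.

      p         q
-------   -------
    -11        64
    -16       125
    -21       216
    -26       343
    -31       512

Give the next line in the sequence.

Column p goes -11, -16, -21, -26, -31 → -36 (−5 each step).
For the column q, perfect cubes: 4³, 5³, 6³, …: 64, 125, 216, 343, 512 → 729.
Combining the parts gives -36  729.

-36  729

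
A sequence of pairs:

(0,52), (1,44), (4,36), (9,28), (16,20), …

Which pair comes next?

For the first entry, differences are 1, 3, 5, … (increasing by 2 each time): 0, 1, 4, 9, 16 → 25.
Second entry — −8 each step: 52, 44, 36, 28, 20 → 12.
Combining the parts gives (25,12).

(25,12)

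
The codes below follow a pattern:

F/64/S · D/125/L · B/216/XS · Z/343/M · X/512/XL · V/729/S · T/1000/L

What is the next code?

R/1331/XS

Letter — letters move back 2 places in the alphabet, wrapping A→Z: F, D, B, Z, X, V, T → R.
For the second component, perfect cubes: 4³, 5³, 6³, …: 64, 125, 216, 343, 512, 729, 1000 → 1331.
For the size, repeats S → L → XS → M → XL: S, L, XS, M, XL, S, L → XS.
Combining the parts gives R/1331/XS.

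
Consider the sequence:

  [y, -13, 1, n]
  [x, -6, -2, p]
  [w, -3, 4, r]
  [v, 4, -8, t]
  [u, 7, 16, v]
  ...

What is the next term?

[t, 14, -32, x]

First letter goes y, x, w, v, u → t (letters move back 1 place in the alphabet).
Second entry goes -13, -6, -3, 4, 7 → 14 (alternating steps +7, +3, +7, +3, …).
Third entry — ×(-2) each step: 1, -2, 4, -8, 16 → -32.
Second letter: letters move forward 2 places in the alphabet; n, p, r, t, v → x.
So the next term is [t, 14, -32, x].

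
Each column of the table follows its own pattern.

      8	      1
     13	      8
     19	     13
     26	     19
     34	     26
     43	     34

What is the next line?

53  43

First component: 8, 13, 19, 26, 34, 43 → 53 (differences are 5, 6, 7, … (increasing by 1 each time)).
Second component — always the previous value of the first component: 1, 8, 13, 19, 26, 34 → 43.
So the next line is 53  43.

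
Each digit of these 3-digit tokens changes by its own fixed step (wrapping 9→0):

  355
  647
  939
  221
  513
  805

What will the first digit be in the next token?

First digit: +3 each step, mod 10; 3, 6, 9, 2, 5, 8 → 1.
Second digit: 5, 4, 3, 2, 1, 0 → 9 (−1 each step, mod 10).
Third digit — +2 each step, mod 10: 5, 7, 9, 1, 3, 5 → 7.

1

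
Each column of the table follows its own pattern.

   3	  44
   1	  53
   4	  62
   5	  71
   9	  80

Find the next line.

14  89

First component: 3, 1, 4, 5, 9 → 14 (each term is the sum of the two before it).
For the second component, +9 each step: 44, 53, 62, 71, 80 → 89.
Putting it together: 14  89.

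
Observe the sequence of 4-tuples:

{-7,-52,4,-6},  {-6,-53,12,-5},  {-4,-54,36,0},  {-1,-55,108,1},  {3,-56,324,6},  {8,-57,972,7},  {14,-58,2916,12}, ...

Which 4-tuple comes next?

First component: differences are 1, 2, 3, … (increasing by 1 each time), so -7, -6, -4, -1, 3, 8, 14 → 21.
Second component: -52, -53, -54, -55, -56, -57, -58 → -59 (−1 each step).
For the third component, ×3 each step: 4, 12, 36, 108, 324, 972, 2916 → 8748.
For the fourth component, alternating steps +1, +5, +1, +5, …: -6, -5, 0, 1, 6, 7, 12 → 13.
So the next 4-tuple is {21,-59,8748,13}.

{21,-59,8748,13}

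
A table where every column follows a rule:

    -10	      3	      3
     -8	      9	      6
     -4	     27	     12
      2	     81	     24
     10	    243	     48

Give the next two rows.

20  729  96; 32  2187  192

First component goes -10, -8, -4, 2, 10 → 20 → 32 (differences are 2, 4, 6, … (increasing by 2 each time)).
Second component: ×3 each step; 3, 9, 27, 81, 243 → 729 → 2187.
Third component: ×2 each step, so 3, 6, 12, 24, 48 → 96 → 192.
Putting the parts together: 20  729  96 and then 32  2187  192.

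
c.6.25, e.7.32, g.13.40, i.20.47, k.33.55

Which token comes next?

Letter: c, e, g, i, k → m (letters move forward 2 places in the alphabet).
Second component: each term is the sum of the two before it; 6, 7, 13, 20, 33 → 53.
For the third component, alternating steps +7, +8, +7, +8, …: 25, 32, 40, 47, 55 → 62.
Combining the parts gives m.53.62.

m.53.62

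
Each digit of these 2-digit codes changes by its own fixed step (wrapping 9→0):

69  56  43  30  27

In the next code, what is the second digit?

For the second digit, −3 each step, mod 10: 9, 6, 3, 0, 7 → 4.

4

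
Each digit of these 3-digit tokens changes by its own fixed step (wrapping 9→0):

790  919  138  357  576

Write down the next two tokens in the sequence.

First digit: +2 each step, mod 10, so 7, 9, 1, 3, 5 → 7 → 9.
Second digit goes 9, 1, 3, 5, 7 → 9 → 1 (+2 each step, mod 10).
Third digit: 0, 9, 8, 7, 6 → 5 → 4 (−1 each step, mod 10).
Putting the parts together: 795 and then 914.

795 then 914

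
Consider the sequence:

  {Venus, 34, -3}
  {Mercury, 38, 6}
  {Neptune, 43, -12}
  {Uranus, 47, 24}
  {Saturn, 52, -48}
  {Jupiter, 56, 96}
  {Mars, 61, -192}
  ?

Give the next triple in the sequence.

For the planet, runs backward through the planets Mercury→Neptune: Venus, Mercury, Neptune, Uranus, Saturn, Jupiter, Mars → Earth.
Second component: 34, 38, 43, 47, 52, 56, 61 → 65 (alternating steps +4, +5, +4, +5, …).
Third component: ×(-2) each step; -3, 6, -12, 24, -48, 96, -192 → 384.
Combining the parts gives {Earth, 65, 384}.

{Earth, 65, 384}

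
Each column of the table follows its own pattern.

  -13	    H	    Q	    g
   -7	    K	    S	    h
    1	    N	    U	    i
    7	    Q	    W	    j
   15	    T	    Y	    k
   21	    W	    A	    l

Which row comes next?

29  Z  C  m

First component: alternating steps +6, +8, +6, +8, …, so -13, -7, 1, 7, 15, 21 → 29.
First letter: H, K, N, Q, T, W → Z (letters move forward 3 places in the alphabet).
Second letter: letters move forward 2 places in the alphabet, wrapping Z→A, so Q, S, U, W, Y, A → C.
Third letter — letters move forward 1 place in the alphabet: g, h, i, j, k, l → m.
Combining the parts gives 29  Z  C  m.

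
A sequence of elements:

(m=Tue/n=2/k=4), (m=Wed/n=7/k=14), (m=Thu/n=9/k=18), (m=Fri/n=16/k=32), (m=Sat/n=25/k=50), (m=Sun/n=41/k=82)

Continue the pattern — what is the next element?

(m=Mon/n=66/k=132)

M goes Tue, Wed, Thu, Fri, Sat, Sun → Mon (runs through the weekdays Mon→Sun).
For the n, each term is the sum of the two before it: 2, 7, 9, 16, 25, 41 → 66.
K: always 2 × the n; 4, 14, 18, 32, 50, 82 → 132.
Putting it together: (m=Mon/n=66/k=132).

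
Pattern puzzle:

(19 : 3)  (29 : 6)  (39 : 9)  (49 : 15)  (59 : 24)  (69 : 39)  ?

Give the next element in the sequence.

First entry — +10 each step: 19, 29, 39, 49, 59, 69 → 79.
Second entry: 3, 6, 9, 15, 24, 39 → 63 (each term is the sum of the two before it).
So the next element is (79 : 63).

(79 : 63)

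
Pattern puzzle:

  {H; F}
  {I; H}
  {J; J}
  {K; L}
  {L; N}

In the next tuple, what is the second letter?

P

First letter goes H, I, J, K, L → M (letters move forward 1 place in the alphabet).
Second letter goes F, H, J, L, N → P (letters move forward 2 places in the alphabet).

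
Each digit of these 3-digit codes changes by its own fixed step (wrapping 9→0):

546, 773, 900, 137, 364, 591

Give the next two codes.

First digit: 5, 7, 9, 1, 3, 5 → 7 → 9 (+2 each step, mod 10).
Second digit goes 4, 7, 0, 3, 6, 9 → 2 → 5 (+3 each step, mod 10).
For the third digit, −3 each step, mod 10: 6, 3, 0, 7, 4, 1 → 8 → 5.
So the next two codes are 728 and 955.

728 then 955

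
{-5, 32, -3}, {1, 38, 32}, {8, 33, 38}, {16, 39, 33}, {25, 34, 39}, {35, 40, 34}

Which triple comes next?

{46, 35, 40}

First entry — differences are 6, 7, 8, … (increasing by 1 each time): -5, 1, 8, 16, 25, 35 → 46.
Second entry — alternating steps +6, −5, +6, −5, …: 32, 38, 33, 39, 34, 40 → 35.
For the third entry, always the previous value of the second entry: -3, 32, 38, 33, 39, 34 → 40.
Combining the parts gives {46, 35, 40}.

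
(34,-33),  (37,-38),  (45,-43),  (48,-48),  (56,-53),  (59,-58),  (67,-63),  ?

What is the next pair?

(70,-68)

First value: alternating steps +3, +8, +3, +8, …, so 34, 37, 45, 48, 56, 59, 67 → 70.
For the second value, −5 each step: -33, -38, -43, -48, -53, -58, -63 → -68.
Combining the parts gives (70,-68).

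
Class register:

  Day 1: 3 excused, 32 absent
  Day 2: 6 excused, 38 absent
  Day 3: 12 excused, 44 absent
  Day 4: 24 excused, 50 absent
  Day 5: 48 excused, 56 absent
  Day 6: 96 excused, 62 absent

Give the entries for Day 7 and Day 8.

For the excused, ×2 each step: 3, 6, 12, 24, 48, 96 → 192 → 384.
Absent — +6 each step: 32, 38, 44, 50, 56, 62 → 68 → 74.
Putting the parts together: 192 excused, 68 absent and then 384 excused, 74 absent.

192 excused, 68 absent; 384 excused, 74 absent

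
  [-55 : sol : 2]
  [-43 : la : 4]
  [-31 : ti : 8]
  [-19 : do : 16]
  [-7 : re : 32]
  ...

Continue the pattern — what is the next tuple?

[5 : mi : 64]

First coordinate: +12 each step; -55, -43, -31, -19, -7 → 5.
For the note, runs through the solfège scale do→ti: sol, la, ti, do, re → mi.
Third coordinate goes 2, 4, 8, 16, 32 → 64 (×2 each step).
So the next tuple is [5 : mi : 64].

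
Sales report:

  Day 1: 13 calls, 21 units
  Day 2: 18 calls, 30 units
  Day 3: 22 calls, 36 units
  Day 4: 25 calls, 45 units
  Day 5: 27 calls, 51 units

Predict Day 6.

28 calls, 60 units

Calls: differences are 5, 4, 3, … (decreasing by 1 each time); 13, 18, 22, 25, 27 → 28.
Units: alternating steps +9, +6, +9, +6, …; 21, 30, 36, 45, 51 → 60.
Combining the parts gives 28 calls, 60 units.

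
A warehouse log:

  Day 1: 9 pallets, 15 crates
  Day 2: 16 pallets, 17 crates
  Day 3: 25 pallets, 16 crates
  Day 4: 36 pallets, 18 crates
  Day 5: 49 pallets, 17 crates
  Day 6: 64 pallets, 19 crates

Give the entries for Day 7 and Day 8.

For the pallets, perfect squares: 3², 4², 5², …: 9, 16, 25, 36, 49, 64 → 81 → 100.
Crates: alternating steps +2, −1, +2, −1, …; 15, 17, 16, 18, 17, 19 → 18 → 20.
So the next two lines are 81 pallets, 18 crates and 100 pallets, 20 crates.

81 pallets, 18 crates; 100 pallets, 20 crates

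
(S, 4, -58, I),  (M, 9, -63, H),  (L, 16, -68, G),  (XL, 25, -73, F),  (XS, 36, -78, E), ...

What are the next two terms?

(S, 49, -83, D), (M, 64, -88, C)

For the size, runs through clothing sizes XS→XL: S, M, L, XL, XS → S → M.
Second entry: 4, 9, 16, 25, 36 → 49 → 64 (perfect squares: 2², 3², 4², …).
Third entry: -58, -63, -68, -73, -78 → -83 → -88 (−5 each step).
Letter goes I, H, G, F, E → D → C (letters move back 1 place in the alphabet).
So the next two terms are (S, 49, -83, D) and (M, 64, -88, C).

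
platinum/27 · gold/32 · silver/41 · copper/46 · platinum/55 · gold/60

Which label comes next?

Metal: platinum, gold, silver, copper, platinum, gold → silver (repeats platinum → gold → silver → copper).
Second component: alternating steps +5, +9, +5, +9, …, so 27, 32, 41, 46, 55, 60 → 69.
So the next label is silver/69.

silver/69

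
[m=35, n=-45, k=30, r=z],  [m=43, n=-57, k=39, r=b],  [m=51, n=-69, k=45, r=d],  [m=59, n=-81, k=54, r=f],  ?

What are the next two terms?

M: +8 each step; 35, 43, 51, 59 → 67 → 75.
N goes -45, -57, -69, -81 → -93 → -105 (−12 each step).
K: 30, 39, 45, 54 → 60 → 69 (alternating steps +9, +6, +9, +6, …).
R goes z, b, d, f → h → j (letters move forward 2 places in the alphabet, wrapping Z→A).
Putting the parts together: [m=67, n=-93, k=60, r=h] and then [m=75, n=-105, k=69, r=j].

[m=67, n=-93, k=60, r=h], [m=75, n=-105, k=69, r=j]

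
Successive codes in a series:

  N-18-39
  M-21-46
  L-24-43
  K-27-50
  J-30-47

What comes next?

Letter: letters move back 1 place in the alphabet, so N, M, L, K, J → I.
Second component goes 18, 21, 24, 27, 30 → 33 (+3 each step).
Third component: 39, 46, 43, 50, 47 → 54 (alternating steps +7, −3, +7, −3, …).
Putting it together: I-33-54.

I-33-54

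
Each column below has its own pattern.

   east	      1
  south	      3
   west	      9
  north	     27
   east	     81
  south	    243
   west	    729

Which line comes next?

north  2187

Direction — repeats east → south → west → north: east, south, west, north, east, south, west → north.
Second component: ×3 each step, so 1, 3, 9, 27, 81, 243, 729 → 2187.
So the next line is north  2187.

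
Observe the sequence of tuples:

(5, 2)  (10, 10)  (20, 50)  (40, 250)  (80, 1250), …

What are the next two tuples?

(160, 6250), (320, 31250)

First value: ×2 each step; 5, 10, 20, 40, 80 → 160 → 320.
Second value: ×5 each step; 2, 10, 50, 250, 1250 → 6250 → 31250.
So the next two tuples are (160, 6250) and (320, 31250).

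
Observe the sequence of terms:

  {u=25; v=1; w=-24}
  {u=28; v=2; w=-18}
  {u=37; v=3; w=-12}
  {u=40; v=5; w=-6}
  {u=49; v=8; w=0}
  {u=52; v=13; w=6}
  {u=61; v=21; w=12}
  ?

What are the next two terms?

{u=64; v=34; w=18}, {u=73; v=55; w=24}

U: 25, 28, 37, 40, 49, 52, 61 → 64 → 73 (alternating steps +3, +9, +3, +9, …).
V goes 1, 2, 3, 5, 8, 13, 21 → 34 → 55 (each term is the sum of the two before it).
W goes -24, -18, -12, -6, 0, 6, 12 → 18 → 24 (+6 each step).
So the next two terms are {u=64; v=34; w=18} and {u=73; v=55; w=24}.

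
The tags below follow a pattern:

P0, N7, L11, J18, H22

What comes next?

F29

Letter: letters move back 2 places in the alphabet, so P, N, L, J, H → F.
Second component goes 0, 7, 11, 18, 22 → 29 (alternating steps +7, +4, +7, +4, …).
So the next tag is F29.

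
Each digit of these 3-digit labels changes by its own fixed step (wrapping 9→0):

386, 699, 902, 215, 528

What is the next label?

831

First digit — +3 each step, mod 10: 3, 6, 9, 2, 5 → 8.
Second digit: +1 each step, mod 10; 8, 9, 0, 1, 2 → 3.
Third digit goes 6, 9, 2, 5, 8 → 1 (+3 each step, mod 10).
So the next label is 831.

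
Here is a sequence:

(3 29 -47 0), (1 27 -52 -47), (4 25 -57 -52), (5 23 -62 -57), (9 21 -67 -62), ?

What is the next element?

First component: each term is the sum of the two before it, so 3, 1, 4, 5, 9 → 14.
Second component: −2 each step, so 29, 27, 25, 23, 21 → 19.
For the third component, −5 each step: -47, -52, -57, -62, -67 → -72.
For the fourth component, always the previous value of the third component: 0, -47, -52, -57, -62 → -67.
So the next element is (14 19 -72 -67).

(14 19 -72 -67)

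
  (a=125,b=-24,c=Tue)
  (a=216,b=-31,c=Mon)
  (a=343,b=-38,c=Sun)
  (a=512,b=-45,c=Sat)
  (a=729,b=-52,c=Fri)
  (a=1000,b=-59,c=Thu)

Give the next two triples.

(a=1331,b=-66,c=Wed), (a=1728,b=-73,c=Tue)

A: perfect cubes: 5³, 6³, 7³, …, so 125, 216, 343, 512, 729, 1000 → 1331 → 1728.
B: −7 each step, so -24, -31, -38, -45, -52, -59 → -66 → -73.
C: runs backward through the weekdays Mon→Sun; Tue, Mon, Sun, Sat, Fri, Thu → Wed → Tue.
Putting the parts together: (a=1331,b=-66,c=Wed) and then (a=1728,b=-73,c=Tue).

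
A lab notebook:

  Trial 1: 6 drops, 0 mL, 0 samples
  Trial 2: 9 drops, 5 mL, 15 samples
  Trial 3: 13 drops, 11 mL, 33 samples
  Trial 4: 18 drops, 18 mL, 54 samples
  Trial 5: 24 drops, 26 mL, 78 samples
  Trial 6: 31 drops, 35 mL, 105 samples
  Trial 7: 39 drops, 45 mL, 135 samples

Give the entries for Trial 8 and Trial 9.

48 drops, 56 mL, 168 samples; 58 drops, 68 mL, 204 samples

Drops: differences are 3, 4, 5, … (increasing by 1 each time); 6, 9, 13, 18, 24, 31, 39 → 48 → 58.
For the mL, differences are 5, 6, 7, … (increasing by 1 each time): 0, 5, 11, 18, 26, 35, 45 → 56 → 68.
Samples: always 3 × the mL; 0, 15, 33, 54, 78, 105, 135 → 168 → 204.
Putting the parts together: 48 drops, 56 mL, 168 samples and then 58 drops, 68 mL, 204 samples.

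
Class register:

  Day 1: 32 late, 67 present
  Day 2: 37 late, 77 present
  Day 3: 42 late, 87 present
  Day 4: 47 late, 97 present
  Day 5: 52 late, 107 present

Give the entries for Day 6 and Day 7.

Late — +5 each step: 32, 37, 42, 47, 52 → 57 → 62.
Present: +10 each step, so 67, 77, 87, 97, 107 → 117 → 127.
So the next two rows are 57 late, 117 present and 62 late, 127 present.

57 late, 117 present; 62 late, 127 present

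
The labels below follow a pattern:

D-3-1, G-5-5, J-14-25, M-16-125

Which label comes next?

P-25-625

Letter goes D, G, J, M → P (letters move forward 3 places in the alphabet).
Second component: alternating steps +2, +9, +2, +9, …; 3, 5, 14, 16 → 25.
Third component — ×5 each step: 1, 5, 25, 125 → 625.
Combining the parts gives P-25-625.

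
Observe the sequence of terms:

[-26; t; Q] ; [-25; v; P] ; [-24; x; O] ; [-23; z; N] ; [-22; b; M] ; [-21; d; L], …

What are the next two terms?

[-20; f; K], [-19; h; J]

First part: +1 each step; -26, -25, -24, -23, -22, -21 → -20 → -19.
For the first letter, letters move forward 2 places in the alphabet, wrapping Z→A: t, v, x, z, b, d → f → h.
Second letter: letters move back 1 place in the alphabet, so Q, P, O, N, M, L → K → J.
Putting the parts together: [-20; f; K] and then [-19; h; J].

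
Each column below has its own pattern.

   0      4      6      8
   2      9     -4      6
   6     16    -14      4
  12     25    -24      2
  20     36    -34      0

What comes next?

First component: differences are 2, 4, 6, … (increasing by 2 each time), so 0, 2, 6, 12, 20 → 30.
For the second component, perfect squares: 2², 3², 4², …: 4, 9, 16, 25, 36 → 49.
Third component: 6, -4, -14, -24, -34 → -44 (−10 each step).
Fourth component: −2 each step; 8, 6, 4, 2, 0 → -2.
Putting it together: 30  49  -44  -2.

30  49  -44  -2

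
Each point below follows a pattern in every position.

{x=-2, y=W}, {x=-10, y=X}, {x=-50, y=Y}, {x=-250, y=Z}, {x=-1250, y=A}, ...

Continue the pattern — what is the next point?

X: ×5 each step; -2, -10, -50, -250, -1250 → -6250.
Y: letters move forward 1 place in the alphabet, wrapping Z→A, so W, X, Y, Z, A → B.
Putting it together: {x=-6250, y=B}.

{x=-6250, y=B}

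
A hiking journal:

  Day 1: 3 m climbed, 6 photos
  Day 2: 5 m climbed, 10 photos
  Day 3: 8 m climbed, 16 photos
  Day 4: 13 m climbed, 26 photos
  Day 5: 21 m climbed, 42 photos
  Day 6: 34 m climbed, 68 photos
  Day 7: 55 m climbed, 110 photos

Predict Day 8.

89 m climbed, 178 photos

M climbed — each term is the sum of the two before it: 3, 5, 8, 13, 21, 34, 55 → 89.
Photos goes 6, 10, 16, 26, 42, 68, 110 → 178 (always 2 × the m climbed).
Putting it together: 89 m climbed, 178 photos.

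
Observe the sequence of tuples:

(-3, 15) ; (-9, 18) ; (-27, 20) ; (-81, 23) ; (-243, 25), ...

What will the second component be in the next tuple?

Second component: alternating steps +3, +2, +3, +2, …; 15, 18, 20, 23, 25 → 28.

28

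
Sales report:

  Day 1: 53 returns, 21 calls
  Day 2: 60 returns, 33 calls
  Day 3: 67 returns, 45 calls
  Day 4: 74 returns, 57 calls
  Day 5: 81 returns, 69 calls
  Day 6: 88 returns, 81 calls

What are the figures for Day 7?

Returns: +7 each step, so 53, 60, 67, 74, 81, 88 → 95.
Calls goes 21, 33, 45, 57, 69, 81 → 93 (+12 each step).
Combining the parts gives 95 returns, 93 calls.

95 returns, 93 calls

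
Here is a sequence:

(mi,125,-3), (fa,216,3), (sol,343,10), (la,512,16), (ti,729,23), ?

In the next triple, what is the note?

do

Note: runs through the solfège scale do→ti, so mi, fa, sol, la, ti → do.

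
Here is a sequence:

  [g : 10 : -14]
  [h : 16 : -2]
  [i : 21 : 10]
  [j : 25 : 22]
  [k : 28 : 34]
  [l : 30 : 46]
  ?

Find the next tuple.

Letter: letters move forward 1 place in the alphabet, so g, h, i, j, k, l → m.
Second value: differences are 6, 5, 4, … (decreasing by 1 each time); 10, 16, 21, 25, 28, 30 → 31.
Third value goes -14, -2, 10, 22, 34, 46 → 58 (+12 each step).
Putting it together: [m : 31 : 58].

[m : 31 : 58]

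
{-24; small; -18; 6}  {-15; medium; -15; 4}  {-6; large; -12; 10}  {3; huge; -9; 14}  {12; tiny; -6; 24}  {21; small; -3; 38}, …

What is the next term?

{30; medium; 0; 62}

First value: -24, -15, -6, 3, 12, 21 → 30 (+9 each step).
For the size, repeats small → medium → large → huge → tiny: small, medium, large, huge, tiny, small → medium.
For the third value, +3 each step: -18, -15, -12, -9, -6, -3 → 0.
Fourth value: 6, 4, 10, 14, 24, 38 → 62 (each term is the sum of the two before it).
Combining the parts gives {30; medium; 0; 62}.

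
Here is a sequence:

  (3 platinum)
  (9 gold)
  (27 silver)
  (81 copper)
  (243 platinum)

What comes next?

First component: 3, 9, 27, 81, 243 → 729 (×3 each step).
For the metal, repeats platinum → gold → silver → copper: platinum, gold, silver, copper, platinum → gold.
Combining the parts gives (729 gold).

(729 gold)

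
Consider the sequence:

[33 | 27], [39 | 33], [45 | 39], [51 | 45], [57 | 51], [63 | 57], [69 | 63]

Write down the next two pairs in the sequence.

[75 | 69], [81 | 75]

First coordinate — +6 each step: 33, 39, 45, 51, 57, 63, 69 → 75 → 81.
For the second coordinate, always 6 less than the first coordinate: 27, 33, 39, 45, 51, 57, 63 → 69 → 75.
So the next two pairs are [75 | 69] and [81 | 75].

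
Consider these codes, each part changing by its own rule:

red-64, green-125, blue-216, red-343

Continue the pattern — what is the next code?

green-512

Colour: repeats red → green → blue, so red, green, blue, red → green.
For the second component, perfect cubes: 4³, 5³, 6³, …: 64, 125, 216, 343 → 512.
So the next code is green-512.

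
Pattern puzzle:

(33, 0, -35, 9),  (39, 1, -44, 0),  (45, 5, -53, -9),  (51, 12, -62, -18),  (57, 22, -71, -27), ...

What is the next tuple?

First value — +6 each step: 33, 39, 45, 51, 57 → 63.
Second value: differences are 1, 4, 7, … (increasing by 3 each time), so 0, 1, 5, 12, 22 → 35.
Third value: −9 each step, so -35, -44, -53, -62, -71 → -80.
Fourth value goes 9, 0, -9, -18, -27 → -36 (−9 each step).
So the next tuple is (63, 35, -80, -36).

(63, 35, -80, -36)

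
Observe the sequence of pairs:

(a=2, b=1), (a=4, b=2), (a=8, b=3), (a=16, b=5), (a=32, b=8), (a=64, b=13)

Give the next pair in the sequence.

A: ×2 each step; 2, 4, 8, 16, 32, 64 → 128.
B: each term is the sum of the two before it; 1, 2, 3, 5, 8, 13 → 21.
So the next pair is (a=128, b=21).

(a=128, b=21)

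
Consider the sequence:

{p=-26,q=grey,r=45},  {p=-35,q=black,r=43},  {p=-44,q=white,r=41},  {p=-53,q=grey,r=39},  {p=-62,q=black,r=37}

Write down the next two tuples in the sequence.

P — −9 each step: -26, -35, -44, -53, -62 → -71 → -80.
Q: repeats grey → black → white, so grey, black, white, grey, black → white → grey.
For the r, −2 each step: 45, 43, 41, 39, 37 → 35 → 33.
Putting the parts together: {p=-71,q=white,r=35} and then {p=-80,q=grey,r=33}.

{p=-71,q=white,r=35}, {p=-80,q=grey,r=33}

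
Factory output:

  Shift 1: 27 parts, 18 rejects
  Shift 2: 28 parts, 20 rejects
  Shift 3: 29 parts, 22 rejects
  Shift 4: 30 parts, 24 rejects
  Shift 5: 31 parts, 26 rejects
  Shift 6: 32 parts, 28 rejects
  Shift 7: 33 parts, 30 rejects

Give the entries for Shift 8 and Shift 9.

Parts — +1 each step: 27, 28, 29, 30, 31, 32, 33 → 34 → 35.
Rejects: 18, 20, 22, 24, 26, 28, 30 → 32 → 34 (+2 each step).
Putting the parts together: 34 parts, 32 rejects and then 35 parts, 34 rejects.

34 parts, 32 rejects; 35 parts, 34 rejects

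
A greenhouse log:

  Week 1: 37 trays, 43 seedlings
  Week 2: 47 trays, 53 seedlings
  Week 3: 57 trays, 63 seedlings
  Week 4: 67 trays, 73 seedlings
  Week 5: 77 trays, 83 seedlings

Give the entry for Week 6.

For the trays, +10 each step: 37, 47, 57, 67, 77 → 87.
Seedlings: always 6 more than the trays; 43, 53, 63, 73, 83 → 93.
Putting it together: 87 trays, 93 seedlings.

87 trays, 93 seedlings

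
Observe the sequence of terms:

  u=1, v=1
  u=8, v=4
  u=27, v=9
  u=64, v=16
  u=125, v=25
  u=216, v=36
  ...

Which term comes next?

For the u, perfect cubes: 1³, 2³, 3³, …: 1, 8, 27, 64, 125, 216 → 343.
V: perfect squares: 1², 2², 3², …; 1, 4, 9, 16, 25, 36 → 49.
So the next term is u=343, v=49.

u=343, v=49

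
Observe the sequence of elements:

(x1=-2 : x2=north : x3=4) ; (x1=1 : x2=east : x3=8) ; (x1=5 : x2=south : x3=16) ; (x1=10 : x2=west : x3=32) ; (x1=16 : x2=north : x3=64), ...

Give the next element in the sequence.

(x1=23 : x2=east : x3=128)

X1: -2, 1, 5, 10, 16 → 23 (differences are 3, 4, 5, … (increasing by 1 each time)).
X2: repeats north → east → south → west, so north, east, south, west, north → east.
X3 — ×2 each step: 4, 8, 16, 32, 64 → 128.
Combining the parts gives (x1=23 : x2=east : x3=128).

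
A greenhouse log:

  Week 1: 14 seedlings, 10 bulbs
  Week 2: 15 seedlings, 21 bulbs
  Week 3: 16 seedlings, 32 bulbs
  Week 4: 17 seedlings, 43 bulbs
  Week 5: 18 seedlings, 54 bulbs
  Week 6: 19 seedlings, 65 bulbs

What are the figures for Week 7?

Seedlings: +1 each step; 14, 15, 16, 17, 18, 19 → 20.
Bulbs goes 10, 21, 32, 43, 54, 65 → 76 (+11 each step).
Combining the parts gives 20 seedlings, 76 bulbs.

20 seedlings, 76 bulbs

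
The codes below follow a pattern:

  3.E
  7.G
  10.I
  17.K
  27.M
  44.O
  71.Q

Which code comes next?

First component: each term is the sum of the two before it, so 3, 7, 10, 17, 27, 44, 71 → 115.
Letter: E, G, I, K, M, O, Q → S (letters move forward 2 places in the alphabet).
Combining the parts gives 115.S.

115.S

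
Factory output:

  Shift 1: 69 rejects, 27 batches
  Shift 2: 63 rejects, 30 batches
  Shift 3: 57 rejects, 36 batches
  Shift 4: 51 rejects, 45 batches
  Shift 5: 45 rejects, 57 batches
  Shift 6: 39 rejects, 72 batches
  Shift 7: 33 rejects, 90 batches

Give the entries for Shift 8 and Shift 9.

27 rejects, 111 batches; 21 rejects, 135 batches

For the rejects, −6 each step: 69, 63, 57, 51, 45, 39, 33 → 27 → 21.
Batches: differences are 3, 6, 9, … (increasing by 3 each time); 27, 30, 36, 45, 57, 72, 90 → 111 → 135.
So the next two rows are 27 rejects, 111 batches and 21 rejects, 135 batches.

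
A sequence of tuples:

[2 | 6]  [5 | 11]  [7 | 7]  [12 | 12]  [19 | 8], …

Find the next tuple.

[31 | 13]

First value — each term is the sum of the two before it: 2, 5, 7, 12, 19 → 31.
Second value — alternating steps +5, −4, +5, −4, …: 6, 11, 7, 12, 8 → 13.
Combining the parts gives [31 | 13].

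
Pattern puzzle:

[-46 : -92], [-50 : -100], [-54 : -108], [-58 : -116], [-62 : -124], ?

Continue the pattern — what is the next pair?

First part: −4 each step, so -46, -50, -54, -58, -62 → -66.
Second part goes -92, -100, -108, -116, -124 → -132 (always 2 × the first part).
Putting it together: [-66 : -132].

[-66 : -132]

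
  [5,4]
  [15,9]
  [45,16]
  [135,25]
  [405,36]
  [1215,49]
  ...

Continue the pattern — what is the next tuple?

First value: ×3 each step, so 5, 15, 45, 135, 405, 1215 → 3645.
Second value goes 4, 9, 16, 25, 36, 49 → 64 (perfect squares: 2², 3², 4², …).
Putting it together: [3645,64].

[3645,64]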